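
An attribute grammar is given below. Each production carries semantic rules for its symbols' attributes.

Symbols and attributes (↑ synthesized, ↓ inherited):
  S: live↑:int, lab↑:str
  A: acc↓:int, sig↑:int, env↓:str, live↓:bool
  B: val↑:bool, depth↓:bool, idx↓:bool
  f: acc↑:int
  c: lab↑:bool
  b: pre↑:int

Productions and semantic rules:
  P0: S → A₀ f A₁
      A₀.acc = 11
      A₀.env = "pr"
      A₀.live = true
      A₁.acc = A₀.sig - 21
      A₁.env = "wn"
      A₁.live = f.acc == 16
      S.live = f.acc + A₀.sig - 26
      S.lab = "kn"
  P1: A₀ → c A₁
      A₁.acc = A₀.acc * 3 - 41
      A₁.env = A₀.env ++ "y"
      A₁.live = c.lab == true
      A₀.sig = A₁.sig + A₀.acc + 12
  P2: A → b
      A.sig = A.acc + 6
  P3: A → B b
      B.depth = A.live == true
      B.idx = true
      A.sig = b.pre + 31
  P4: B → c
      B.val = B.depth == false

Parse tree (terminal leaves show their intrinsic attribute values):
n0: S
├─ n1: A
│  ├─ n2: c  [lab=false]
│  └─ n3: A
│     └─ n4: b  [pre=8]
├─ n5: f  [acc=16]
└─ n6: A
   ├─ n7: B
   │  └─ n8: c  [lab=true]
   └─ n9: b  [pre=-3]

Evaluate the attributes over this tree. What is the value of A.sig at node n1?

21

1. n1.acc = 11  [11]
2. n1.env = "pr"  ["pr"]
3. n1.live = true  [true]
4. n2.lab = false  [terminal]
5. n3.acc = -8  [A₀.acc * 3 - 41]
6. n3.env = "pry"  [A₀.env ++ "y"]
7. n3.live = false  [c.lab == true]
8. n4.pre = 8  [terminal]
9. n3.sig = -2  [A.acc + 6]
10. n1.sig = 21  [A₁.sig + A₀.acc + 12]
11. n5.acc = 16  [terminal]
12. n6.acc = 0  [A₀.sig - 21]
13. n6.env = "wn"  ["wn"]
14. n6.live = true  [f.acc == 16]
15. n7.depth = true  [A.live == true]
16. n7.idx = true  [true]
17. n8.lab = true  [terminal]
18. n7.val = false  [B.depth == false]
19. n9.pre = -3  [terminal]
20. n6.sig = 28  [b.pre + 31]
21. n0.live = 11  [f.acc + A₀.sig - 26]
22. n0.lab = "kn"  ["kn"]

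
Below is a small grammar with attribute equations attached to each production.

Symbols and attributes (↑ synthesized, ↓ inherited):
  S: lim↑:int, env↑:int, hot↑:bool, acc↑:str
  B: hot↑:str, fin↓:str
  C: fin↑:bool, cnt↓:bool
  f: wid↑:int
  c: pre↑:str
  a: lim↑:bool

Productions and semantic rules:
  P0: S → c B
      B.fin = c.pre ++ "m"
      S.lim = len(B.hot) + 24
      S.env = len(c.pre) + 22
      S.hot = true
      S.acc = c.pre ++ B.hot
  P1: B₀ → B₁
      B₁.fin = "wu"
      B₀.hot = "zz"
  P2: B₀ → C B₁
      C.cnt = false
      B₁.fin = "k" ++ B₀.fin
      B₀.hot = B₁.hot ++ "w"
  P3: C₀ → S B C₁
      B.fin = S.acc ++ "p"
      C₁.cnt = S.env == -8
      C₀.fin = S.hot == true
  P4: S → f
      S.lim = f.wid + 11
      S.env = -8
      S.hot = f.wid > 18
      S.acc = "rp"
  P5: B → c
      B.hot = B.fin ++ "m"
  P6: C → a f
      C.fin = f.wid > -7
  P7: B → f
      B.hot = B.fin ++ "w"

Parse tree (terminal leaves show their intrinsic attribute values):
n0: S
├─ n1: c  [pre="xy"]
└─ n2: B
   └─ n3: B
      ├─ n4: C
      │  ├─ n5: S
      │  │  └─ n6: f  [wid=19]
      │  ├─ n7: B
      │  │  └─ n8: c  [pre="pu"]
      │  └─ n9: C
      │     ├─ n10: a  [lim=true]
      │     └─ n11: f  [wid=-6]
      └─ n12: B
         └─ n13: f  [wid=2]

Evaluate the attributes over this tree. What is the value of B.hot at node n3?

1. n1.pre = "xy"  [terminal]
2. n2.fin = "xym"  [c.pre ++ "m"]
3. n3.fin = "wu"  ["wu"]
4. n4.cnt = false  [false]
5. n6.wid = 19  [terminal]
6. n5.lim = 30  [f.wid + 11]
7. n5.env = -8  [-8]
8. n5.hot = true  [f.wid > 18]
9. n5.acc = "rp"  ["rp"]
10. n7.fin = "rpp"  [S.acc ++ "p"]
11. n8.pre = "pu"  [terminal]
12. n7.hot = "rppm"  [B.fin ++ "m"]
13. n9.cnt = true  [S.env == -8]
14. n10.lim = true  [terminal]
15. n11.wid = -6  [terminal]
16. n9.fin = true  [f.wid > -7]
17. n4.fin = true  [S.hot == true]
18. n12.fin = "kwu"  ["k" ++ B₀.fin]
19. n13.wid = 2  [terminal]
20. n12.hot = "kwuw"  [B.fin ++ "w"]
21. n3.hot = "kwuww"  [B₁.hot ++ "w"]
22. n2.hot = "zz"  ["zz"]
23. n0.lim = 26  [len(B.hot) + 24]
24. n0.env = 24  [len(c.pre) + 22]
25. n0.hot = true  [true]
26. n0.acc = "xyzz"  [c.pre ++ B.hot]

"kwuww"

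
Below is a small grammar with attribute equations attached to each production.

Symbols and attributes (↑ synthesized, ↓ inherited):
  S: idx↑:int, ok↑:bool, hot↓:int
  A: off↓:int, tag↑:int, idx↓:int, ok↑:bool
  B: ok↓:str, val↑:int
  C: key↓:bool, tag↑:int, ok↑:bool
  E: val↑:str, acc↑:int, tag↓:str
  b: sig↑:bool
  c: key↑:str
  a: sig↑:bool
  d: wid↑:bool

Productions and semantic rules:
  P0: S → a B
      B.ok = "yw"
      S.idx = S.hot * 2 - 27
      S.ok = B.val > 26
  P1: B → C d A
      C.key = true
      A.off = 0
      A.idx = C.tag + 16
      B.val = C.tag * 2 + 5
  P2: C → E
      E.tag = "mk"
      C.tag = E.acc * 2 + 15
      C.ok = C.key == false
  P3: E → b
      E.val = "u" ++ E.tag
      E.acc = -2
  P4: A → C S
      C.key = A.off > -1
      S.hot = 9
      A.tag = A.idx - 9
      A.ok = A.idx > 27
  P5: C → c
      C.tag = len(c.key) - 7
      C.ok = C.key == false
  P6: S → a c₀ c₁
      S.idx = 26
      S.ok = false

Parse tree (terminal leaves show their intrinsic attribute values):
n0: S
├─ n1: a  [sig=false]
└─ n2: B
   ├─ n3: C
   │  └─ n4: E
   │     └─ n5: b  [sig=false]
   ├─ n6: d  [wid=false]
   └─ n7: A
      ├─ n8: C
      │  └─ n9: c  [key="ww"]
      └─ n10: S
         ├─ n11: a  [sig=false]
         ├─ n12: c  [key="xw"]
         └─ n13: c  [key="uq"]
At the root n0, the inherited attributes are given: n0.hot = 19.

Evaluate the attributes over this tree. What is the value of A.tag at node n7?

1. n0.hot = 19  [given at root]
2. n1.sig = false  [terminal]
3. n2.ok = "yw"  ["yw"]
4. n3.key = true  [true]
5. n4.tag = "mk"  ["mk"]
6. n5.sig = false  [terminal]
7. n4.val = "umk"  ["u" ++ E.tag]
8. n4.acc = -2  [-2]
9. n3.tag = 11  [E.acc * 2 + 15]
10. n3.ok = false  [C.key == false]
11. n6.wid = false  [terminal]
12. n7.off = 0  [0]
13. n7.idx = 27  [C.tag + 16]
14. n8.key = true  [A.off > -1]
15. n9.key = "ww"  [terminal]
16. n8.tag = -5  [len(c.key) - 7]
17. n8.ok = false  [C.key == false]
18. n10.hot = 9  [9]
19. n11.sig = false  [terminal]
20. n12.key = "xw"  [terminal]
21. n13.key = "uq"  [terminal]
22. n10.idx = 26  [26]
23. n10.ok = false  [false]
24. n7.tag = 18  [A.idx - 9]
25. n7.ok = false  [A.idx > 27]
26. n2.val = 27  [C.tag * 2 + 5]
27. n0.idx = 11  [S.hot * 2 - 27]
28. n0.ok = true  [B.val > 26]

18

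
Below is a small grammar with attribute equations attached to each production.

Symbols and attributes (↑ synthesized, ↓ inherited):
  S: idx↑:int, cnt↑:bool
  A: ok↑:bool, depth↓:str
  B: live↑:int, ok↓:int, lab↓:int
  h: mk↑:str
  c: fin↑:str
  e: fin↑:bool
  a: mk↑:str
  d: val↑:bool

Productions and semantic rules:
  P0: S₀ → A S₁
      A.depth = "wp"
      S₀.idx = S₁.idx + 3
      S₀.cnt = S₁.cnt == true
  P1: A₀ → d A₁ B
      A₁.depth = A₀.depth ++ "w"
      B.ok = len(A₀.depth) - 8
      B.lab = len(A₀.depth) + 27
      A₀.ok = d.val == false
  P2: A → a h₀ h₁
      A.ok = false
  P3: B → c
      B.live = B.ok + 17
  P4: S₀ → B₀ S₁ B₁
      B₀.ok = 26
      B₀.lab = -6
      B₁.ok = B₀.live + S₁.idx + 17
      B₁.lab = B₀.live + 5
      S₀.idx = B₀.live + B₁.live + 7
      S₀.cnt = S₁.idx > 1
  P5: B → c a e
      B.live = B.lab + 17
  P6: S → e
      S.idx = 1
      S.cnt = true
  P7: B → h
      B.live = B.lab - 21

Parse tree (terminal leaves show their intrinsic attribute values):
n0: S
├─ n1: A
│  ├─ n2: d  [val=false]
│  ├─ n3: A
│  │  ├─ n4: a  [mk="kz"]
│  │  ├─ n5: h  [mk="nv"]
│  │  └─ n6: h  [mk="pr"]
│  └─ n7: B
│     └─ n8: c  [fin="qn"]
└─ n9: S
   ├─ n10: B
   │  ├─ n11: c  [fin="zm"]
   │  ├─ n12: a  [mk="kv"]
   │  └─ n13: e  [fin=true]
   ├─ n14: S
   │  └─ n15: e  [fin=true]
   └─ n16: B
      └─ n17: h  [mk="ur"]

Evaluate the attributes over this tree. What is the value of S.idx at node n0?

1. n1.depth = "wp"  ["wp"]
2. n2.val = false  [terminal]
3. n3.depth = "wpw"  [A₀.depth ++ "w"]
4. n4.mk = "kz"  [terminal]
5. n5.mk = "nv"  [terminal]
6. n6.mk = "pr"  [terminal]
7. n3.ok = false  [false]
8. n7.ok = -6  [len(A₀.depth) - 8]
9. n7.lab = 29  [len(A₀.depth) + 27]
10. n8.fin = "qn"  [terminal]
11. n7.live = 11  [B.ok + 17]
12. n1.ok = true  [d.val == false]
13. n10.ok = 26  [26]
14. n10.lab = -6  [-6]
15. n11.fin = "zm"  [terminal]
16. n12.mk = "kv"  [terminal]
17. n13.fin = true  [terminal]
18. n10.live = 11  [B.lab + 17]
19. n15.fin = true  [terminal]
20. n14.idx = 1  [1]
21. n14.cnt = true  [true]
22. n16.ok = 29  [B₀.live + S₁.idx + 17]
23. n16.lab = 16  [B₀.live + 5]
24. n17.mk = "ur"  [terminal]
25. n16.live = -5  [B.lab - 21]
26. n9.idx = 13  [B₀.live + B₁.live + 7]
27. n9.cnt = false  [S₁.idx > 1]
28. n0.idx = 16  [S₁.idx + 3]
29. n0.cnt = false  [S₁.cnt == true]

16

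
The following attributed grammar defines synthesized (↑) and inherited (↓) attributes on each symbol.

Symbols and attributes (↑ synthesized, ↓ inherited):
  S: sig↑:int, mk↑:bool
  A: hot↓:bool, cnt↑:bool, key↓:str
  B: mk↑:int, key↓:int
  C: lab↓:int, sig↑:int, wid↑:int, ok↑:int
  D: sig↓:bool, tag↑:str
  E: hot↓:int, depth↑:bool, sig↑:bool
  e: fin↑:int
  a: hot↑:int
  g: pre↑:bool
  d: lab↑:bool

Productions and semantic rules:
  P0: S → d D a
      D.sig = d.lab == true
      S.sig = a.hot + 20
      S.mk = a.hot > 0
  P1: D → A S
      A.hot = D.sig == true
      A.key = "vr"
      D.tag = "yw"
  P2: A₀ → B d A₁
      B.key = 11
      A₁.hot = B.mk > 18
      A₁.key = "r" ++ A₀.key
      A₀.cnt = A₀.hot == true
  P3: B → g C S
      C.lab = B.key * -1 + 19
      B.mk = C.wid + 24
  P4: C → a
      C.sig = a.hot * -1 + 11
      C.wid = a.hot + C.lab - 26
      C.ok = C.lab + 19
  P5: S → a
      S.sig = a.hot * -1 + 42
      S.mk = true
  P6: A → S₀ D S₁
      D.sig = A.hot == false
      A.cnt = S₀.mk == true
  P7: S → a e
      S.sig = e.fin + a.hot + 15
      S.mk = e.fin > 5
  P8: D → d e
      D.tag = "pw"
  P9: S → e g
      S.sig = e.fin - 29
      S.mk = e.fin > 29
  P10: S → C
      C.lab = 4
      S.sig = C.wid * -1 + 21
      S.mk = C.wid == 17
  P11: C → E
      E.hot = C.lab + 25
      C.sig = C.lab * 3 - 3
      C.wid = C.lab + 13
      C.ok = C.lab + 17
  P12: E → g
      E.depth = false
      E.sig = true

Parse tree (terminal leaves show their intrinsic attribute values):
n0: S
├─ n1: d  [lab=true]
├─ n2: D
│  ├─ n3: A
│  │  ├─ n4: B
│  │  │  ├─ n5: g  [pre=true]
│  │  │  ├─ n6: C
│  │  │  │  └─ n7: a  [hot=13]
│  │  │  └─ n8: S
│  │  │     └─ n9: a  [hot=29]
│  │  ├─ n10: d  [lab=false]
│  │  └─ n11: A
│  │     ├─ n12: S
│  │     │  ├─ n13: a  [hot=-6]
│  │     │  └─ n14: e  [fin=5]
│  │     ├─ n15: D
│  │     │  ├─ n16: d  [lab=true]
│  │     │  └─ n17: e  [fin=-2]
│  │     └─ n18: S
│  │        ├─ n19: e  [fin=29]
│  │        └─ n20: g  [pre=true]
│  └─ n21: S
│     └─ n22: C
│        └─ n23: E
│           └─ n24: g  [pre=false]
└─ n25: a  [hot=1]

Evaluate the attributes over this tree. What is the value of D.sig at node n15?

1. n1.lab = true  [terminal]
2. n2.sig = true  [d.lab == true]
3. n3.hot = true  [D.sig == true]
4. n3.key = "vr"  ["vr"]
5. n4.key = 11  [11]
6. n5.pre = true  [terminal]
7. n6.lab = 8  [B.key * -1 + 19]
8. n7.hot = 13  [terminal]
9. n6.sig = -2  [a.hot * -1 + 11]
10. n6.wid = -5  [a.hot + C.lab - 26]
11. n6.ok = 27  [C.lab + 19]
12. n9.hot = 29  [terminal]
13. n8.sig = 13  [a.hot * -1 + 42]
14. n8.mk = true  [true]
15. n4.mk = 19  [C.wid + 24]
16. n10.lab = false  [terminal]
17. n11.hot = true  [B.mk > 18]
18. n11.key = "rvr"  ["r" ++ A₀.key]
19. n13.hot = -6  [terminal]
20. n14.fin = 5  [terminal]
21. n12.sig = 14  [e.fin + a.hot + 15]
22. n12.mk = false  [e.fin > 5]
23. n15.sig = false  [A.hot == false]
24. n16.lab = true  [terminal]
25. n17.fin = -2  [terminal]
26. n15.tag = "pw"  ["pw"]
27. n19.fin = 29  [terminal]
28. n20.pre = true  [terminal]
29. n18.sig = 0  [e.fin - 29]
30. n18.mk = false  [e.fin > 29]
31. n11.cnt = false  [S₀.mk == true]
32. n3.cnt = true  [A₀.hot == true]
33. n22.lab = 4  [4]
34. n23.hot = 29  [C.lab + 25]
35. n24.pre = false  [terminal]
36. n23.depth = false  [false]
37. n23.sig = true  [true]
38. n22.sig = 9  [C.lab * 3 - 3]
39. n22.wid = 17  [C.lab + 13]
40. n22.ok = 21  [C.lab + 17]
41. n21.sig = 4  [C.wid * -1 + 21]
42. n21.mk = true  [C.wid == 17]
43. n2.tag = "yw"  ["yw"]
44. n25.hot = 1  [terminal]
45. n0.sig = 21  [a.hot + 20]
46. n0.mk = true  [a.hot > 0]

false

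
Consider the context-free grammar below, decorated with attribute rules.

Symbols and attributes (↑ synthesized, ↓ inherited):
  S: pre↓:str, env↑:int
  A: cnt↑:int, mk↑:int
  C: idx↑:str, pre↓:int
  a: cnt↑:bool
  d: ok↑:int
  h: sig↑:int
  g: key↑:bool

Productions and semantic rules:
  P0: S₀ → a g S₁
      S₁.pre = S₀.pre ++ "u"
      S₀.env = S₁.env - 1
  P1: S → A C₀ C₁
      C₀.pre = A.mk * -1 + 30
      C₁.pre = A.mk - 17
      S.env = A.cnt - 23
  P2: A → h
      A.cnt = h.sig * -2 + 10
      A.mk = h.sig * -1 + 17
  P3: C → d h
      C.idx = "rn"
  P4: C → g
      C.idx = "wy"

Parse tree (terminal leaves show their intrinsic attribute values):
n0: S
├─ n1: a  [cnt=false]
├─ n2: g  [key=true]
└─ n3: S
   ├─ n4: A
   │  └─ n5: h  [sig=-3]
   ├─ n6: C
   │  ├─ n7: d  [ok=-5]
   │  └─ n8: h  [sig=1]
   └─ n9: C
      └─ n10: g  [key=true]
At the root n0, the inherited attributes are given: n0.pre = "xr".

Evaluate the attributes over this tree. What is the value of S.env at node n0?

1. n0.pre = "xr"  [given at root]
2. n1.cnt = false  [terminal]
3. n2.key = true  [terminal]
4. n3.pre = "xru"  [S₀.pre ++ "u"]
5. n5.sig = -3  [terminal]
6. n4.cnt = 16  [h.sig * -2 + 10]
7. n4.mk = 20  [h.sig * -1 + 17]
8. n6.pre = 10  [A.mk * -1 + 30]
9. n7.ok = -5  [terminal]
10. n8.sig = 1  [terminal]
11. n6.idx = "rn"  ["rn"]
12. n9.pre = 3  [A.mk - 17]
13. n10.key = true  [terminal]
14. n9.idx = "wy"  ["wy"]
15. n3.env = -7  [A.cnt - 23]
16. n0.env = -8  [S₁.env - 1]

-8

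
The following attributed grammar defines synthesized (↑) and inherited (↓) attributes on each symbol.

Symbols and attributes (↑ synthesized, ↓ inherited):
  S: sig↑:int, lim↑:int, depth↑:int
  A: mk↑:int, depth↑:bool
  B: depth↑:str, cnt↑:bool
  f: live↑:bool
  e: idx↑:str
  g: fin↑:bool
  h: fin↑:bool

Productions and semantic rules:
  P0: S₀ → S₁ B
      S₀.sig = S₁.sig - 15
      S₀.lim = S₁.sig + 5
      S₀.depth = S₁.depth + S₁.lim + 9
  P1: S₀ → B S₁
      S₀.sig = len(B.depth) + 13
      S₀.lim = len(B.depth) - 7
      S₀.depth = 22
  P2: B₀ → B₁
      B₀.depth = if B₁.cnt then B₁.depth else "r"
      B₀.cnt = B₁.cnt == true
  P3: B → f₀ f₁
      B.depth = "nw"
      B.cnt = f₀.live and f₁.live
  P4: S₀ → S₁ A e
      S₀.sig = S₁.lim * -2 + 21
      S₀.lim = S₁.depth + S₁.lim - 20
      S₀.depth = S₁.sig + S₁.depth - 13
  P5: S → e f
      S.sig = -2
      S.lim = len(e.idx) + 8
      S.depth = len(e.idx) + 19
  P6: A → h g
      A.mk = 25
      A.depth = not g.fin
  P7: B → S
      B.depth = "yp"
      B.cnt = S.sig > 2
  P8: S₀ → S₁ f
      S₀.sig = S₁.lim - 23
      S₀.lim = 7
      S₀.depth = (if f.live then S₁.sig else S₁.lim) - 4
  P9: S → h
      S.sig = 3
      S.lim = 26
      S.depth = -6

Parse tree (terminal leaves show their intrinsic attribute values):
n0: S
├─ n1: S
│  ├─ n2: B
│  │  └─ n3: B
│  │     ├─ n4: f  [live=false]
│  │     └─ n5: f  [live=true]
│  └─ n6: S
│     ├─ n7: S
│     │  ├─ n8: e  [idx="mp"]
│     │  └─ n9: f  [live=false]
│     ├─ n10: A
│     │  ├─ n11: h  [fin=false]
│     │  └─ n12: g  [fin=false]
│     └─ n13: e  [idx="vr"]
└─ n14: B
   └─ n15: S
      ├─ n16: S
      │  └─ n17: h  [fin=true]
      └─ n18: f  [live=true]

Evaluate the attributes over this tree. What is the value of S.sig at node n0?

1. n4.live = false  [terminal]
2. n5.live = true  [terminal]
3. n3.depth = "nw"  ["nw"]
4. n3.cnt = false  [f₀.live and f₁.live]
5. n2.depth = "r"  [if B₁.cnt then B₁.depth else "r"]
6. n2.cnt = false  [B₁.cnt == true]
7. n8.idx = "mp"  [terminal]
8. n9.live = false  [terminal]
9. n7.sig = -2  [-2]
10. n7.lim = 10  [len(e.idx) + 8]
11. n7.depth = 21  [len(e.idx) + 19]
12. n11.fin = false  [terminal]
13. n12.fin = false  [terminal]
14. n10.mk = 25  [25]
15. n10.depth = true  [not g.fin]
16. n13.idx = "vr"  [terminal]
17. n6.sig = 1  [S₁.lim * -2 + 21]
18. n6.lim = 11  [S₁.depth + S₁.lim - 20]
19. n6.depth = 6  [S₁.sig + S₁.depth - 13]
20. n1.sig = 14  [len(B.depth) + 13]
21. n1.lim = -6  [len(B.depth) - 7]
22. n1.depth = 22  [22]
23. n17.fin = true  [terminal]
24. n16.sig = 3  [3]
25. n16.lim = 26  [26]
26. n16.depth = -6  [-6]
27. n18.live = true  [terminal]
28. n15.sig = 3  [S₁.lim - 23]
29. n15.lim = 7  [7]
30. n15.depth = -1  [(if f.live then S₁.sig else S₁.lim) - 4]
31. n14.depth = "yp"  ["yp"]
32. n14.cnt = true  [S.sig > 2]
33. n0.sig = -1  [S₁.sig - 15]
34. n0.lim = 19  [S₁.sig + 5]
35. n0.depth = 25  [S₁.depth + S₁.lim + 9]

-1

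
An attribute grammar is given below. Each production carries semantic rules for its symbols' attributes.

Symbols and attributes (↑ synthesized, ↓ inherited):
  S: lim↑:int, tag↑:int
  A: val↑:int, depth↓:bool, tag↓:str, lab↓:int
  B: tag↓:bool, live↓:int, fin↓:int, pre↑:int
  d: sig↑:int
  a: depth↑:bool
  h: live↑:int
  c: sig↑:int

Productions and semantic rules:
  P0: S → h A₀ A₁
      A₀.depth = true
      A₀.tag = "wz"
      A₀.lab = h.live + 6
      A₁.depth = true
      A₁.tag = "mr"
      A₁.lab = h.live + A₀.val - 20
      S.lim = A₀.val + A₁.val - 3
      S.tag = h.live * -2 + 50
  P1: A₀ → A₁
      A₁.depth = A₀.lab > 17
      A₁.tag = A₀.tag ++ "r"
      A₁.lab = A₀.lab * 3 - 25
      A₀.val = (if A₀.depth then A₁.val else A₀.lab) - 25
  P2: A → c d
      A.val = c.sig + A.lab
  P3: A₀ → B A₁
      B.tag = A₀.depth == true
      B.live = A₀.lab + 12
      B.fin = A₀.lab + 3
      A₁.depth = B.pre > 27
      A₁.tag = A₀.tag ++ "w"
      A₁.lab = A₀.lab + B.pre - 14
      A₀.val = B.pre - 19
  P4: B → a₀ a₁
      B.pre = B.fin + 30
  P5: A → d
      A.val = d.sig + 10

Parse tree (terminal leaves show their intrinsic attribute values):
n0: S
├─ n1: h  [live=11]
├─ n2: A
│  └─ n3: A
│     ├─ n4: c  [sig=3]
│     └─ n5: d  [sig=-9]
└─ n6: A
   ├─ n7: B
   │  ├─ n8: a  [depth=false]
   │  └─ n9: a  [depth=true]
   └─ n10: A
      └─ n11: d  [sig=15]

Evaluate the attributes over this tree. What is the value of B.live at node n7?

1. n1.live = 11  [terminal]
2. n2.depth = true  [true]
3. n2.tag = "wz"  ["wz"]
4. n2.lab = 17  [h.live + 6]
5. n3.depth = false  [A₀.lab > 17]
6. n3.tag = "wzr"  [A₀.tag ++ "r"]
7. n3.lab = 26  [A₀.lab * 3 - 25]
8. n4.sig = 3  [terminal]
9. n5.sig = -9  [terminal]
10. n3.val = 29  [c.sig + A.lab]
11. n2.val = 4  [(if A₀.depth then A₁.val else A₀.lab) - 25]
12. n6.depth = true  [true]
13. n6.tag = "mr"  ["mr"]
14. n6.lab = -5  [h.live + A₀.val - 20]
15. n7.tag = true  [A₀.depth == true]
16. n7.live = 7  [A₀.lab + 12]
17. n7.fin = -2  [A₀.lab + 3]
18. n8.depth = false  [terminal]
19. n9.depth = true  [terminal]
20. n7.pre = 28  [B.fin + 30]
21. n10.depth = true  [B.pre > 27]
22. n10.tag = "mrw"  [A₀.tag ++ "w"]
23. n10.lab = 9  [A₀.lab + B.pre - 14]
24. n11.sig = 15  [terminal]
25. n10.val = 25  [d.sig + 10]
26. n6.val = 9  [B.pre - 19]
27. n0.lim = 10  [A₀.val + A₁.val - 3]
28. n0.tag = 28  [h.live * -2 + 50]

7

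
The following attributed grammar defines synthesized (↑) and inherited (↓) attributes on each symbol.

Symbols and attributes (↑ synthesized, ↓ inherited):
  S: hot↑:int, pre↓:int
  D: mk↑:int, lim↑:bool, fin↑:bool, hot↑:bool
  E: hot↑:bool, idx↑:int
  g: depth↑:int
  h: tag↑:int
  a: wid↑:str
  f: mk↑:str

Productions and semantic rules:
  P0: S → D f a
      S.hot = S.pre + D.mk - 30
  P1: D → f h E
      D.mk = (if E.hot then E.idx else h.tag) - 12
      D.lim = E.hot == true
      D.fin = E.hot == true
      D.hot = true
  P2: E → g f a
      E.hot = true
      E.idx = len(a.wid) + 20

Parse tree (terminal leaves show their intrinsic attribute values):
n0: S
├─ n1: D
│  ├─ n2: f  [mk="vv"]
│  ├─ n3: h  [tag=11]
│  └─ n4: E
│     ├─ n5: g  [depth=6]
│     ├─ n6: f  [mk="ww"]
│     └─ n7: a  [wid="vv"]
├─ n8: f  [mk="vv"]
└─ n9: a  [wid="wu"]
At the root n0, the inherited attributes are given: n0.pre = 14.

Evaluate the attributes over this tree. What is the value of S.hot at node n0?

-6

1. n0.pre = 14  [given at root]
2. n2.mk = "vv"  [terminal]
3. n3.tag = 11  [terminal]
4. n5.depth = 6  [terminal]
5. n6.mk = "ww"  [terminal]
6. n7.wid = "vv"  [terminal]
7. n4.hot = true  [true]
8. n4.idx = 22  [len(a.wid) + 20]
9. n1.mk = 10  [(if E.hot then E.idx else h.tag) - 12]
10. n1.lim = true  [E.hot == true]
11. n1.fin = true  [E.hot == true]
12. n1.hot = true  [true]
13. n8.mk = "vv"  [terminal]
14. n9.wid = "wu"  [terminal]
15. n0.hot = -6  [S.pre + D.mk - 30]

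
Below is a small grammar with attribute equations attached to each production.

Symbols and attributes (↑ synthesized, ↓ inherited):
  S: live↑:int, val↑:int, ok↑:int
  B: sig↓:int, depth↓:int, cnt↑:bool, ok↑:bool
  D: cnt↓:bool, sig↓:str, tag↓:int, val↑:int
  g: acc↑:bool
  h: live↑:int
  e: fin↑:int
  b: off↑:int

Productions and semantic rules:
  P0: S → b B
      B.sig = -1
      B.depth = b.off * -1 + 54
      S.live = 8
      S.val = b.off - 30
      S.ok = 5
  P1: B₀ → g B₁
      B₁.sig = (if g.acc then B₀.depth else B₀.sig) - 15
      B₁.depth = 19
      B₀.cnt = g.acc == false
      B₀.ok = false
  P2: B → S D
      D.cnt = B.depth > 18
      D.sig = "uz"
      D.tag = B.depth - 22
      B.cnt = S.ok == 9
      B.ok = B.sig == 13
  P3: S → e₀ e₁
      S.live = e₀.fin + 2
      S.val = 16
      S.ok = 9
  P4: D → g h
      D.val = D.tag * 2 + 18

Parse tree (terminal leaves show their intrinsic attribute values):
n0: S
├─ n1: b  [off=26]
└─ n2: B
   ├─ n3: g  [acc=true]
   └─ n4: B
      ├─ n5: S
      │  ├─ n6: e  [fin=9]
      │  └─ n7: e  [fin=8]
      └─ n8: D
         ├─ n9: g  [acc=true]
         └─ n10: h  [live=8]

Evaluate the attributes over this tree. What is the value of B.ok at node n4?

true

1. n1.off = 26  [terminal]
2. n2.sig = -1  [-1]
3. n2.depth = 28  [b.off * -1 + 54]
4. n3.acc = true  [terminal]
5. n4.sig = 13  [(if g.acc then B₀.depth else B₀.sig) - 15]
6. n4.depth = 19  [19]
7. n6.fin = 9  [terminal]
8. n7.fin = 8  [terminal]
9. n5.live = 11  [e₀.fin + 2]
10. n5.val = 16  [16]
11. n5.ok = 9  [9]
12. n8.cnt = true  [B.depth > 18]
13. n8.sig = "uz"  ["uz"]
14. n8.tag = -3  [B.depth - 22]
15. n9.acc = true  [terminal]
16. n10.live = 8  [terminal]
17. n8.val = 12  [D.tag * 2 + 18]
18. n4.cnt = true  [S.ok == 9]
19. n4.ok = true  [B.sig == 13]
20. n2.cnt = false  [g.acc == false]
21. n2.ok = false  [false]
22. n0.live = 8  [8]
23. n0.val = -4  [b.off - 30]
24. n0.ok = 5  [5]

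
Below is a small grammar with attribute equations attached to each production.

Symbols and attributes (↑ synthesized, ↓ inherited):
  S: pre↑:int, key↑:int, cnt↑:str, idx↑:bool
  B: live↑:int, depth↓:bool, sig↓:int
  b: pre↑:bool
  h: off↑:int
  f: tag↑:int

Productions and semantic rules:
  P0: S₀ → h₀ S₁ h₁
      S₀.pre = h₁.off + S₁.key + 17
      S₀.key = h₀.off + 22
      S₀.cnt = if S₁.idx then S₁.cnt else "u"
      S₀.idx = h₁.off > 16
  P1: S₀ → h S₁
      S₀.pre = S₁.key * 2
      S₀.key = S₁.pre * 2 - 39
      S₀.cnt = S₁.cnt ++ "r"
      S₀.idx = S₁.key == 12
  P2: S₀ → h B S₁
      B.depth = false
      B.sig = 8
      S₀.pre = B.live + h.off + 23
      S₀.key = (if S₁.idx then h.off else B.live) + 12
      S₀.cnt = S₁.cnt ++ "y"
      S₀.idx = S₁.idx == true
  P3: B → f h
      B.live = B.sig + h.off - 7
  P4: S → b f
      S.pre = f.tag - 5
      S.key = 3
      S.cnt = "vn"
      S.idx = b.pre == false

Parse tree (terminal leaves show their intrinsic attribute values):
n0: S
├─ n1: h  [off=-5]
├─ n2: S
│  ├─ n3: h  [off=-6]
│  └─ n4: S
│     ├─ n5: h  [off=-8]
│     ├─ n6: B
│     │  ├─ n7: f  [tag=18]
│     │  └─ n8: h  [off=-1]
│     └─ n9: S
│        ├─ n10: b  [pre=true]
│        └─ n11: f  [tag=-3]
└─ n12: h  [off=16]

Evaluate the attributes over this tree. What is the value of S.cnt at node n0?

"vnyr"

1. n1.off = -5  [terminal]
2. n3.off = -6  [terminal]
3. n5.off = -8  [terminal]
4. n6.depth = false  [false]
5. n6.sig = 8  [8]
6. n7.tag = 18  [terminal]
7. n8.off = -1  [terminal]
8. n6.live = 0  [B.sig + h.off - 7]
9. n10.pre = true  [terminal]
10. n11.tag = -3  [terminal]
11. n9.pre = -8  [f.tag - 5]
12. n9.key = 3  [3]
13. n9.cnt = "vn"  ["vn"]
14. n9.idx = false  [b.pre == false]
15. n4.pre = 15  [B.live + h.off + 23]
16. n4.key = 12  [(if S₁.idx then h.off else B.live) + 12]
17. n4.cnt = "vny"  [S₁.cnt ++ "y"]
18. n4.idx = false  [S₁.idx == true]
19. n2.pre = 24  [S₁.key * 2]
20. n2.key = -9  [S₁.pre * 2 - 39]
21. n2.cnt = "vnyr"  [S₁.cnt ++ "r"]
22. n2.idx = true  [S₁.key == 12]
23. n12.off = 16  [terminal]
24. n0.pre = 24  [h₁.off + S₁.key + 17]
25. n0.key = 17  [h₀.off + 22]
26. n0.cnt = "vnyr"  [if S₁.idx then S₁.cnt else "u"]
27. n0.idx = false  [h₁.off > 16]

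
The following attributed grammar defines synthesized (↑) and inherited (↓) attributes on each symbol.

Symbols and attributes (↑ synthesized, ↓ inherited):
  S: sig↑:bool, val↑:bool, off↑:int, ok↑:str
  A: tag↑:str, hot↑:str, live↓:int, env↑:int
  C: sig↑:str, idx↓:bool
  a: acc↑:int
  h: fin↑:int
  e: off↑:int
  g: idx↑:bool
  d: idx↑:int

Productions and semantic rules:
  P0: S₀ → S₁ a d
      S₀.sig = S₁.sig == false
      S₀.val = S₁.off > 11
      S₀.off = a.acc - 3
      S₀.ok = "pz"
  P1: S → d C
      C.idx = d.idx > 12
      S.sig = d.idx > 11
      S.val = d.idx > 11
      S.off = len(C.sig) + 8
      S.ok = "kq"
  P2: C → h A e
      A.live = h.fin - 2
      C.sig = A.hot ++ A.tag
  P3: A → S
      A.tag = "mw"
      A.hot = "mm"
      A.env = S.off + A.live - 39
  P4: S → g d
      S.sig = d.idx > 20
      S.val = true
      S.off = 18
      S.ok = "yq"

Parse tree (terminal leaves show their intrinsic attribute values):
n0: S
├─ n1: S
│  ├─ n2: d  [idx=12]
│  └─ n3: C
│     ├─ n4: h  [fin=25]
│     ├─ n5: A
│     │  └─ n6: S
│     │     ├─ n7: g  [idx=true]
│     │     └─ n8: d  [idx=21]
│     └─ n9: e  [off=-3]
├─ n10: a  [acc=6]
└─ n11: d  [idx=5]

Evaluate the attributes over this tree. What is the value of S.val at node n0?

true

1. n2.idx = 12  [terminal]
2. n3.idx = false  [d.idx > 12]
3. n4.fin = 25  [terminal]
4. n5.live = 23  [h.fin - 2]
5. n7.idx = true  [terminal]
6. n8.idx = 21  [terminal]
7. n6.sig = true  [d.idx > 20]
8. n6.val = true  [true]
9. n6.off = 18  [18]
10. n6.ok = "yq"  ["yq"]
11. n5.tag = "mw"  ["mw"]
12. n5.hot = "mm"  ["mm"]
13. n5.env = 2  [S.off + A.live - 39]
14. n9.off = -3  [terminal]
15. n3.sig = "mmmw"  [A.hot ++ A.tag]
16. n1.sig = true  [d.idx > 11]
17. n1.val = true  [d.idx > 11]
18. n1.off = 12  [len(C.sig) + 8]
19. n1.ok = "kq"  ["kq"]
20. n10.acc = 6  [terminal]
21. n11.idx = 5  [terminal]
22. n0.sig = false  [S₁.sig == false]
23. n0.val = true  [S₁.off > 11]
24. n0.off = 3  [a.acc - 3]
25. n0.ok = "pz"  ["pz"]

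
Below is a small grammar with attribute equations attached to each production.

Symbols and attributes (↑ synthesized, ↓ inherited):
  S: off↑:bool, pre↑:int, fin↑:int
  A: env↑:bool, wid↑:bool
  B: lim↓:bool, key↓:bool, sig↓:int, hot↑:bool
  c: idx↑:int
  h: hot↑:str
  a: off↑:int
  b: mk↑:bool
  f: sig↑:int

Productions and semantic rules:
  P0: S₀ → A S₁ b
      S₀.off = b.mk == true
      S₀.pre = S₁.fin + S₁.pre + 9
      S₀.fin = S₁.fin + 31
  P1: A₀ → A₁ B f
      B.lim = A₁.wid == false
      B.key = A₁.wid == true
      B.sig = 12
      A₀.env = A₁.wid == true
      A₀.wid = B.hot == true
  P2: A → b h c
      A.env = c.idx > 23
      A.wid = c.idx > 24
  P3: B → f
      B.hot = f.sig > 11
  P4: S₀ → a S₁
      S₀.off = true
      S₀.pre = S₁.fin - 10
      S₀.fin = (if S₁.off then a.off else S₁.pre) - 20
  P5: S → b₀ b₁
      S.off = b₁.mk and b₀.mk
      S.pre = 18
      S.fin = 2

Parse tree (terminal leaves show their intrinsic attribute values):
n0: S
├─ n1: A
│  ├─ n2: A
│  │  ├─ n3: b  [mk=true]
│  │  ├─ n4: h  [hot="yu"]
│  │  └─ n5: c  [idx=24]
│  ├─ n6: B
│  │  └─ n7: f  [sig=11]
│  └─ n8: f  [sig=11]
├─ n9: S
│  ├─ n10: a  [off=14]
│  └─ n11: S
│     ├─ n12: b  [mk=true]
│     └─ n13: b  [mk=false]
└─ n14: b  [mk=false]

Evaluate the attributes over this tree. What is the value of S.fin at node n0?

1. n3.mk = true  [terminal]
2. n4.hot = "yu"  [terminal]
3. n5.idx = 24  [terminal]
4. n2.env = true  [c.idx > 23]
5. n2.wid = false  [c.idx > 24]
6. n6.lim = true  [A₁.wid == false]
7. n6.key = false  [A₁.wid == true]
8. n6.sig = 12  [12]
9. n7.sig = 11  [terminal]
10. n6.hot = false  [f.sig > 11]
11. n8.sig = 11  [terminal]
12. n1.env = false  [A₁.wid == true]
13. n1.wid = false  [B.hot == true]
14. n10.off = 14  [terminal]
15. n12.mk = true  [terminal]
16. n13.mk = false  [terminal]
17. n11.off = false  [b₁.mk and b₀.mk]
18. n11.pre = 18  [18]
19. n11.fin = 2  [2]
20. n9.off = true  [true]
21. n9.pre = -8  [S₁.fin - 10]
22. n9.fin = -2  [(if S₁.off then a.off else S₁.pre) - 20]
23. n14.mk = false  [terminal]
24. n0.off = false  [b.mk == true]
25. n0.pre = -1  [S₁.fin + S₁.pre + 9]
26. n0.fin = 29  [S₁.fin + 31]

29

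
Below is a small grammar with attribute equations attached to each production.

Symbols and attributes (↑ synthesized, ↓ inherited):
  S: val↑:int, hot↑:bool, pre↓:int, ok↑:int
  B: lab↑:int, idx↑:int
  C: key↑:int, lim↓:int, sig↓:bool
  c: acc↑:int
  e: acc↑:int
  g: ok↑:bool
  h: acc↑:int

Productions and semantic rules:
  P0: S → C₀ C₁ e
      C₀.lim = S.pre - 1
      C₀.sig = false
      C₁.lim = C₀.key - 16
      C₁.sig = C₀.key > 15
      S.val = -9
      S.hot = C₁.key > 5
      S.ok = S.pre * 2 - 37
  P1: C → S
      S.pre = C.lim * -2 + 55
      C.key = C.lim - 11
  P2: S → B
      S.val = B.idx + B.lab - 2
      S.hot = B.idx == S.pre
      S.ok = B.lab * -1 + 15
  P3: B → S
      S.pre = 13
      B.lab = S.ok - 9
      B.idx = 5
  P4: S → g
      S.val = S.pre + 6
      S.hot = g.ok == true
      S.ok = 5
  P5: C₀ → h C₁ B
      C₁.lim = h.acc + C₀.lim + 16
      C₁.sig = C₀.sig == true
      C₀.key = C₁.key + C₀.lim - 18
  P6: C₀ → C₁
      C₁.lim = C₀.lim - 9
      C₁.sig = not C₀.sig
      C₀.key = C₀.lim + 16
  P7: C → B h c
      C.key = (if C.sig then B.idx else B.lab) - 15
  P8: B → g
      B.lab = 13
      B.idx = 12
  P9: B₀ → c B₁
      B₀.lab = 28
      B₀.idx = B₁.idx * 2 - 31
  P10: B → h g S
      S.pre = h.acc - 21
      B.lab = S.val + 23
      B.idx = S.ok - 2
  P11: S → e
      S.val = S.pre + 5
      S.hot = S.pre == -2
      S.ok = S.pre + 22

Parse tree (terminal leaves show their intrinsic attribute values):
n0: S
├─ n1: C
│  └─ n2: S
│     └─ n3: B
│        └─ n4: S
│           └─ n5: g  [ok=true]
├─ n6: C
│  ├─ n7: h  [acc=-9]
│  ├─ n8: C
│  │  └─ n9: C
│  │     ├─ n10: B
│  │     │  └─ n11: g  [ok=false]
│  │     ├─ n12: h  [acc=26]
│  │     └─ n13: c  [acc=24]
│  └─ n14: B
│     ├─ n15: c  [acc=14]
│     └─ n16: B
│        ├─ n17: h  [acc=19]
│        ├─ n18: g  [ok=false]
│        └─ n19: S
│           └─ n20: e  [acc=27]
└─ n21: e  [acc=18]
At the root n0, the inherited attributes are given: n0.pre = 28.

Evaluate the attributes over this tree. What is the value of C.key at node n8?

23

1. n0.pre = 28  [given at root]
2. n1.lim = 27  [S.pre - 1]
3. n1.sig = false  [false]
4. n2.pre = 1  [C.lim * -2 + 55]
5. n4.pre = 13  [13]
6. n5.ok = true  [terminal]
7. n4.val = 19  [S.pre + 6]
8. n4.hot = true  [g.ok == true]
9. n4.ok = 5  [5]
10. n3.lab = -4  [S.ok - 9]
11. n3.idx = 5  [5]
12. n2.val = -1  [B.idx + B.lab - 2]
13. n2.hot = false  [B.idx == S.pre]
14. n2.ok = 19  [B.lab * -1 + 15]
15. n1.key = 16  [C.lim - 11]
16. n6.lim = 0  [C₀.key - 16]
17. n6.sig = true  [C₀.key > 15]
18. n7.acc = -9  [terminal]
19. n8.lim = 7  [h.acc + C₀.lim + 16]
20. n8.sig = true  [C₀.sig == true]
21. n9.lim = -2  [C₀.lim - 9]
22. n9.sig = false  [not C₀.sig]
23. n11.ok = false  [terminal]
24. n10.lab = 13  [13]
25. n10.idx = 12  [12]
26. n12.acc = 26  [terminal]
27. n13.acc = 24  [terminal]
28. n9.key = -2  [(if C.sig then B.idx else B.lab) - 15]
29. n8.key = 23  [C₀.lim + 16]
30. n15.acc = 14  [terminal]
31. n17.acc = 19  [terminal]
32. n18.ok = false  [terminal]
33. n19.pre = -2  [h.acc - 21]
34. n20.acc = 27  [terminal]
35. n19.val = 3  [S.pre + 5]
36. n19.hot = true  [S.pre == -2]
37. n19.ok = 20  [S.pre + 22]
38. n16.lab = 26  [S.val + 23]
39. n16.idx = 18  [S.ok - 2]
40. n14.lab = 28  [28]
41. n14.idx = 5  [B₁.idx * 2 - 31]
42. n6.key = 5  [C₁.key + C₀.lim - 18]
43. n21.acc = 18  [terminal]
44. n0.val = -9  [-9]
45. n0.hot = false  [C₁.key > 5]
46. n0.ok = 19  [S.pre * 2 - 37]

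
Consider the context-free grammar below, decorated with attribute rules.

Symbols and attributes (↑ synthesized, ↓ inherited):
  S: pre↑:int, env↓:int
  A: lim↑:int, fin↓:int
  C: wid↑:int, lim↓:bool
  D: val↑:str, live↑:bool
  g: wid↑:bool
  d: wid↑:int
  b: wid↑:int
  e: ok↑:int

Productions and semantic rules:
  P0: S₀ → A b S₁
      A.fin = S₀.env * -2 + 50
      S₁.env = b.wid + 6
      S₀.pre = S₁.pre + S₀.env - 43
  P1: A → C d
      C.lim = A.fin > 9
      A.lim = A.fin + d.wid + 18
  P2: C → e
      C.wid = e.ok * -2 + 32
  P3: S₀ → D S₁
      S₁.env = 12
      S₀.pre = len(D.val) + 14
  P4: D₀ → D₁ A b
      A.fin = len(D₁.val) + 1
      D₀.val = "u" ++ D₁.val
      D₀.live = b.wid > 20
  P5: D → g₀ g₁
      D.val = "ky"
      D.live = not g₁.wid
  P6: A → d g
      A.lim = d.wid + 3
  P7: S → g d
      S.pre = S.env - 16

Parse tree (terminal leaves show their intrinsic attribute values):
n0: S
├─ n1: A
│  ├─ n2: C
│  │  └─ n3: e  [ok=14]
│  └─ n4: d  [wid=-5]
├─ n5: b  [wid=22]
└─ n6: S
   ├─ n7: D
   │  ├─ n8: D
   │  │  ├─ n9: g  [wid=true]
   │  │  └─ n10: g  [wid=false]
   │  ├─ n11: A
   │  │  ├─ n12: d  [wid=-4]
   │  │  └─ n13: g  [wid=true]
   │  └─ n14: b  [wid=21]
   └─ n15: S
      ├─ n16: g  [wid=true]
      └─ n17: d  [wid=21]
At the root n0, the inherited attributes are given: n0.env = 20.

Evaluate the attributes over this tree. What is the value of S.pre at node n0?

1. n0.env = 20  [given at root]
2. n1.fin = 10  [S₀.env * -2 + 50]
3. n2.lim = true  [A.fin > 9]
4. n3.ok = 14  [terminal]
5. n2.wid = 4  [e.ok * -2 + 32]
6. n4.wid = -5  [terminal]
7. n1.lim = 23  [A.fin + d.wid + 18]
8. n5.wid = 22  [terminal]
9. n6.env = 28  [b.wid + 6]
10. n9.wid = true  [terminal]
11. n10.wid = false  [terminal]
12. n8.val = "ky"  ["ky"]
13. n8.live = true  [not g₁.wid]
14. n11.fin = 3  [len(D₁.val) + 1]
15. n12.wid = -4  [terminal]
16. n13.wid = true  [terminal]
17. n11.lim = -1  [d.wid + 3]
18. n14.wid = 21  [terminal]
19. n7.val = "uky"  ["u" ++ D₁.val]
20. n7.live = true  [b.wid > 20]
21. n15.env = 12  [12]
22. n16.wid = true  [terminal]
23. n17.wid = 21  [terminal]
24. n15.pre = -4  [S.env - 16]
25. n6.pre = 17  [len(D.val) + 14]
26. n0.pre = -6  [S₁.pre + S₀.env - 43]

-6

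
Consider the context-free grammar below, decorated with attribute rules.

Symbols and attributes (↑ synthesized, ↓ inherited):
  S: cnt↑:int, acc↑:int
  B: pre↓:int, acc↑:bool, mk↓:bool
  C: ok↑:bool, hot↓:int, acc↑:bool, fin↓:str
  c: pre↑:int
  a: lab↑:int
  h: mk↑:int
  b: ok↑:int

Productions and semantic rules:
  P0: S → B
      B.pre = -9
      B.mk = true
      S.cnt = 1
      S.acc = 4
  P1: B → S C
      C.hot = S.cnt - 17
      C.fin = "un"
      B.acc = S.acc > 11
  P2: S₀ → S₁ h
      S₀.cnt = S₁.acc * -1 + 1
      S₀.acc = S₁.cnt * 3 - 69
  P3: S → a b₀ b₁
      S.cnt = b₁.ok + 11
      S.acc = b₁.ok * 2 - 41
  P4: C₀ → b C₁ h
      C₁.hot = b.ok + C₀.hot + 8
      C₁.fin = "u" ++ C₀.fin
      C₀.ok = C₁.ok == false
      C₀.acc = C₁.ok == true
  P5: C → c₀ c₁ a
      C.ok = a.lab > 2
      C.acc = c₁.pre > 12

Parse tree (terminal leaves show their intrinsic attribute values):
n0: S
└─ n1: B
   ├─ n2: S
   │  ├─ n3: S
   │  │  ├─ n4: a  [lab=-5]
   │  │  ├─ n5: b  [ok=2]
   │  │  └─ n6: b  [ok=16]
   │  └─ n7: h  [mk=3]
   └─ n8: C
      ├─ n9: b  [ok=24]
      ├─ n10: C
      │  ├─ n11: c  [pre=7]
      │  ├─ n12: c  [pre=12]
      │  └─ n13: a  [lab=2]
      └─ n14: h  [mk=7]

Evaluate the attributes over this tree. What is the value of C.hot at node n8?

-7

1. n1.pre = -9  [-9]
2. n1.mk = true  [true]
3. n4.lab = -5  [terminal]
4. n5.ok = 2  [terminal]
5. n6.ok = 16  [terminal]
6. n3.cnt = 27  [b₁.ok + 11]
7. n3.acc = -9  [b₁.ok * 2 - 41]
8. n7.mk = 3  [terminal]
9. n2.cnt = 10  [S₁.acc * -1 + 1]
10. n2.acc = 12  [S₁.cnt * 3 - 69]
11. n8.hot = -7  [S.cnt - 17]
12. n8.fin = "un"  ["un"]
13. n9.ok = 24  [terminal]
14. n10.hot = 25  [b.ok + C₀.hot + 8]
15. n10.fin = "uun"  ["u" ++ C₀.fin]
16. n11.pre = 7  [terminal]
17. n12.pre = 12  [terminal]
18. n13.lab = 2  [terminal]
19. n10.ok = false  [a.lab > 2]
20. n10.acc = false  [c₁.pre > 12]
21. n14.mk = 7  [terminal]
22. n8.ok = true  [C₁.ok == false]
23. n8.acc = false  [C₁.ok == true]
24. n1.acc = true  [S.acc > 11]
25. n0.cnt = 1  [1]
26. n0.acc = 4  [4]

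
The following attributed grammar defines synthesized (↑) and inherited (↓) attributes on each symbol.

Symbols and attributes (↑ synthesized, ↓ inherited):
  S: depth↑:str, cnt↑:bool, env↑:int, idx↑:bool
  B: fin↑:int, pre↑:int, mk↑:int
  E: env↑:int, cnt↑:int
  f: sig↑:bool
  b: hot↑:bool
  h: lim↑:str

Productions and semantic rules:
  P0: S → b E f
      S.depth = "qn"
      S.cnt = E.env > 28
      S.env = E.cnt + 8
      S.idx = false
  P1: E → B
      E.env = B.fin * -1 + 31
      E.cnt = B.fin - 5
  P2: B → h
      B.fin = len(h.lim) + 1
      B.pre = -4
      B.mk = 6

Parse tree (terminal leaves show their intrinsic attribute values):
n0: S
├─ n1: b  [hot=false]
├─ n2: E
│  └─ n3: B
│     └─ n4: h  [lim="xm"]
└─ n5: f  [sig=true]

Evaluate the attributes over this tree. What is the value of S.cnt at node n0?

false

1. n1.hot = false  [terminal]
2. n4.lim = "xm"  [terminal]
3. n3.fin = 3  [len(h.lim) + 1]
4. n3.pre = -4  [-4]
5. n3.mk = 6  [6]
6. n2.env = 28  [B.fin * -1 + 31]
7. n2.cnt = -2  [B.fin - 5]
8. n5.sig = true  [terminal]
9. n0.depth = "qn"  ["qn"]
10. n0.cnt = false  [E.env > 28]
11. n0.env = 6  [E.cnt + 8]
12. n0.idx = false  [false]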